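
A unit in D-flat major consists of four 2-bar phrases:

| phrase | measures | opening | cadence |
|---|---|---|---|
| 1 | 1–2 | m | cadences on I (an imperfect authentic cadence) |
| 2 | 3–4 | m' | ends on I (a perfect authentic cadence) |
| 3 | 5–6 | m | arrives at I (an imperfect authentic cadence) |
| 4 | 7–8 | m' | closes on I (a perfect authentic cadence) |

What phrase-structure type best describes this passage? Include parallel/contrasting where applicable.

repeated period

The cadence pattern IAC–PAC–IAC–PAC is weak–strong twice, and phrases 3–4 restate phrases 1–2: a period heard twice, not a double period (which would end weakly at phrase 2).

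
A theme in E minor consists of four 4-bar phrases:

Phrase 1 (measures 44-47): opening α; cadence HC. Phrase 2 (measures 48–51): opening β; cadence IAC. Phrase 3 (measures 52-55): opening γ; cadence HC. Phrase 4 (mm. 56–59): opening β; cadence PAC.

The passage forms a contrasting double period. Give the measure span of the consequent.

In a double period the first pair of phrases (ending imperfect authentic cadence) is the large antecedent and the second pair (ending perfect authentic cadence) is the large consequent; the consequent is measures 52–59.

measures 52–59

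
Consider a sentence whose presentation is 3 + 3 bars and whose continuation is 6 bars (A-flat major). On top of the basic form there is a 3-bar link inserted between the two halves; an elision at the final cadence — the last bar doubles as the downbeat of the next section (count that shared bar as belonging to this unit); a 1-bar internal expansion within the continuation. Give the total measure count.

16 measures

Basic sentence: 3 + 3 + 6 = 12 bars.
12 (basic form) + 3 (link) + 1 (internal expansion) = 16.
The elision shares a bar with the next section but does not change this unit's count.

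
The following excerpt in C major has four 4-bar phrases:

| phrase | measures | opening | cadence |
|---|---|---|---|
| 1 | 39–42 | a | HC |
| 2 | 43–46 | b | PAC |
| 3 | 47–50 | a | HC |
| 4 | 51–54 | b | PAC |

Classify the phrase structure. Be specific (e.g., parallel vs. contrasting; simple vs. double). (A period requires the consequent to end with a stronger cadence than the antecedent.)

repeated period

The cadence pattern HC–PAC–HC–PAC is weak–strong twice, and phrases 3–4 restate phrases 1–2: a period heard twice, not a double period (which would end weakly at phrase 2).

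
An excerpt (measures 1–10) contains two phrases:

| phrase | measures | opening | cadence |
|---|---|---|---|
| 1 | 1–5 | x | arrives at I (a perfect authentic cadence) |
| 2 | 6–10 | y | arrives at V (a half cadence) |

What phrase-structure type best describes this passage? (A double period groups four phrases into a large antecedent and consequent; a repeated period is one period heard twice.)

The second phrase closes with a half cadence, which is not stronger than the first phrase's perfect authentic cadence; without a weak→strong cadential pair there is no antecedent–consequent relationship, so this is a phrase group rather than a period.

phrase group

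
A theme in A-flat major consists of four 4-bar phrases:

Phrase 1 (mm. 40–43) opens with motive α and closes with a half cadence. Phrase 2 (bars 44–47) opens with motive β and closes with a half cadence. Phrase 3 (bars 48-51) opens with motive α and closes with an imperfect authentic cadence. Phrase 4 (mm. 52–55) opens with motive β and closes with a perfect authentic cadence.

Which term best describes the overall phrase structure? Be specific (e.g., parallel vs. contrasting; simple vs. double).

parallel double period

Four phrases in two halves: the first half (mm. 40–47) ends with a half cadence, the second (mm. 48–55) with a perfect authentic cadence — a large antecedent–consequent pair, i.e. a double period.
Phrase 3 begins with the same material as phrase 1, making it parallel.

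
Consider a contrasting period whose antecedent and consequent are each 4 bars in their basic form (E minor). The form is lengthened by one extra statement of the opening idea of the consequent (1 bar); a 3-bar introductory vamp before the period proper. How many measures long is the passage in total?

12 measures

Basic contrasting period: 4 + 4 = 8 bars.
8 (basic form) + 1 (extra statement) + 3 (introduction) = 12.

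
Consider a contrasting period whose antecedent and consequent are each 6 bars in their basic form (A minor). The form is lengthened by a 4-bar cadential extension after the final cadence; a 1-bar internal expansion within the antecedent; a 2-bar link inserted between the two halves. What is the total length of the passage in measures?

19 measures

Basic contrasting period: 6 + 6 = 12 bars.
12 (basic form) + 4 (cadential extension) + 1 (internal expansion) + 2 (link) = 19.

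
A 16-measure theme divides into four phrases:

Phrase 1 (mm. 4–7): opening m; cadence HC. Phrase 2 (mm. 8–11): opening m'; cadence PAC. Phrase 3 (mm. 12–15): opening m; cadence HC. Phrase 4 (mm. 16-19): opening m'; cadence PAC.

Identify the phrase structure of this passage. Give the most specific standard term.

The cadence pattern HC–PAC–HC–PAC is weak–strong twice, and phrases 3–4 restate phrases 1–2: a period heard twice, not a double period (which would end weakly at phrase 2).

repeated period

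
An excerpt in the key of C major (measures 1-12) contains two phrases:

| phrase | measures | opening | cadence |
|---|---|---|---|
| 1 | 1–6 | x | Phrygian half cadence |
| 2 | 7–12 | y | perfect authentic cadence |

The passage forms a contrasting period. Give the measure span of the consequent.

The antecedent is the phrase ending with the weaker cadence (Phrygian half cadence, phrase 1) and the consequent the one ending more conclusively (perfect authentic cadence, phrase 2); the consequent is mm. 7–12.

measures 7–12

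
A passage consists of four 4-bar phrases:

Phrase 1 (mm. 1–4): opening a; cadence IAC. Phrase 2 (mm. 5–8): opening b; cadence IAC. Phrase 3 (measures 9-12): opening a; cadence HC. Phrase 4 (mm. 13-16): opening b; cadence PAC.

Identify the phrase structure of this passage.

parallel double period

Four phrases in two halves: the first half (measures 1-8) ends with an imperfect authentic cadence, the second (bars 9–16) with a perfect authentic cadence — a large antecedent–consequent pair, i.e. a double period.
Phrase 3 begins with the same material as phrase 1, making it parallel.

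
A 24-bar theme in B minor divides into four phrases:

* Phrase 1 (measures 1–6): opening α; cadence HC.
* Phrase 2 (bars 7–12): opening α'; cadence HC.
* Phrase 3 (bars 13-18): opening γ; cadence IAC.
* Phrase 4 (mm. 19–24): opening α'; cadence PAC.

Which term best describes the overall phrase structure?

Four phrases in two halves: the first half (mm. 1–12) ends with a half cadence, the second (measures 13–24) with a perfect authentic cadence — a large antecedent–consequent pair, i.e. a double period.
Phrase 3 begins with different material from phrase 1, making it contrasting.

contrasting double period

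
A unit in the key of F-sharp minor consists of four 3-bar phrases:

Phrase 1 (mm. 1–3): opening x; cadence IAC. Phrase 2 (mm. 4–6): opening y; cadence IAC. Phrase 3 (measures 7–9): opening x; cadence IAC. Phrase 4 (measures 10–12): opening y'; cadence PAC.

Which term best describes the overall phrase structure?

Four phrases in two halves: the first half (mm. 1–6) ends with an imperfect authentic cadence, the second (measures 7–12) with a perfect authentic cadence — a large antecedent–consequent pair, i.e. a double period.
Phrase 3 begins with the same material as phrase 1, making it parallel.

parallel double period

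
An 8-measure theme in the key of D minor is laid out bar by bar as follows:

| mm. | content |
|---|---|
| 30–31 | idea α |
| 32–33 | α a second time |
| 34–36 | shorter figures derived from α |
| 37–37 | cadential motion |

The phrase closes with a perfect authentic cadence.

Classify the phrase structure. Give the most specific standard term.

sentence

Basic idea (bars 30-31) + its repetition (measures 32-33) form the presentation; fragmentation and cadence (measures 34–37) form the continuation — the 8-bar whole is a sentence.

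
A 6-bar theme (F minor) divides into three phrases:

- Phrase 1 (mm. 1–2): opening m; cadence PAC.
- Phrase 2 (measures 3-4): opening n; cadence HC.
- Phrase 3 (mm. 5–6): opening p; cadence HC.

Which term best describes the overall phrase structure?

The final phrase closes with a half cadence, which is not stronger than the preceding half cadence; the 3 phrases lack an overall antecedent–consequent design and so form a phrase group.

phrase group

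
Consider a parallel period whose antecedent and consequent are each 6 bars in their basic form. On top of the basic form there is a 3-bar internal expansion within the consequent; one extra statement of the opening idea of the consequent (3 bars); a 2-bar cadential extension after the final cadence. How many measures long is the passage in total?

20 measures

Basic parallel period: 6 + 6 = 12 bars.
12 (basic form) + 3 (internal expansion) + 3 (extra statement) + 2 (cadential extension) = 20.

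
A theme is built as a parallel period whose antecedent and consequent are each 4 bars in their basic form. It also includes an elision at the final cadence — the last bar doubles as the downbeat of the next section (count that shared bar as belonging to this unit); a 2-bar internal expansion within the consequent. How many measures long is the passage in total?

10 measures

Basic parallel period: 4 + 4 = 8 bars.
8 (basic form) + 2 (internal expansion) = 10.
The elision shares a bar with the next section but does not change this unit's count.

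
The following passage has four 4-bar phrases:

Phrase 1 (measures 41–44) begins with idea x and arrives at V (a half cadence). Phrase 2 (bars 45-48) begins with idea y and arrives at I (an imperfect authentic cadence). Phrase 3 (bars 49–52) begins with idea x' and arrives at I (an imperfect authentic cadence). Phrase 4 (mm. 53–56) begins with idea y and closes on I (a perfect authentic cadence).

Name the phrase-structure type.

parallel double period

Four phrases in two halves: the first half (mm. 41-48) ends with an imperfect authentic cadence, the second (mm. 49-56) with a perfect authentic cadence — a large antecedent–consequent pair, i.e. a double period.
Phrase 3 begins with the same material as phrase 1, making it parallel.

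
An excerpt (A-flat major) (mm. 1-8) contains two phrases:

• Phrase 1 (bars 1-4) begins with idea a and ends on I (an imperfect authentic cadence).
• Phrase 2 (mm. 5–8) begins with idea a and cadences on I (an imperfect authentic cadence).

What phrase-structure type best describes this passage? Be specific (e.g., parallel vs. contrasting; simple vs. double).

Both phrases have the same opening (a) and the same cadence (imperfect authentic cadence): the second is a restatement, not a consequent, so this is a repeated phrase rather than a period.

repeated phrase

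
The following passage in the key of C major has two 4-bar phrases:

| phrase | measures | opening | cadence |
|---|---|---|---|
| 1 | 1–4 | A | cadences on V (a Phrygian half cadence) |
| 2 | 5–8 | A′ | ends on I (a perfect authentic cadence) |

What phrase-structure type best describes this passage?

Phrase 1 ends with a Phrygian half cadence (weaker) and phrase 2 with a perfect authentic cadence (stronger): antecedent + consequent = a period.
The two phrases open with the same material (A / A′), so the period is parallel.

parallel period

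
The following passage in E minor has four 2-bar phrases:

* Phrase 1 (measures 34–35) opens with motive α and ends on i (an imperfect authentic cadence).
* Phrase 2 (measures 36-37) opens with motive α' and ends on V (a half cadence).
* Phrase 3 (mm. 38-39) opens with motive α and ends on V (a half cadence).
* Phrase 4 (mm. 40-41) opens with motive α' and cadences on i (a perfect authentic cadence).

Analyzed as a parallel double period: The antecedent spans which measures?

measures 34–37

In a double period the four phrases pair into a large antecedent (phrases 1–2, ending half cadence) and a large consequent (phrases 3–4, ending perfect authentic cadence). The antecedent spans measures 34-37.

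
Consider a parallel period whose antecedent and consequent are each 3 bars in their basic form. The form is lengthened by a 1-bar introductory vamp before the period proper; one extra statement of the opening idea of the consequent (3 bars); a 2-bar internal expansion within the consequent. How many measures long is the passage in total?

12 measures

Basic parallel period: 3 + 3 = 6 bars.
6 (basic form) + 1 (introduction) + 3 (extra statement) + 2 (internal expansion) = 12.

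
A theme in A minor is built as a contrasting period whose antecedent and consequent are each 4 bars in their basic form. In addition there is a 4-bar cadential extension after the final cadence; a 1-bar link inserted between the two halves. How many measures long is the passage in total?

Basic contrasting period: 4 + 4 = 8 bars.
8 (basic form) + 4 (cadential extension) + 1 (link) = 13.

13 measures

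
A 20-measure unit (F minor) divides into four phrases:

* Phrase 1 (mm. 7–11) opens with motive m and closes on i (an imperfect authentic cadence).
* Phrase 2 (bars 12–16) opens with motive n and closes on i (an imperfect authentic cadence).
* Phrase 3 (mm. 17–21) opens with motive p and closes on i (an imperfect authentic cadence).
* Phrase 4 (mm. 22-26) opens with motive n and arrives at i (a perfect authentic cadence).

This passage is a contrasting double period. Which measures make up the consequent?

measures 17–26

In a double period the four phrases pair into a large antecedent (phrases 1–2, ending imperfect authentic cadence) and a large consequent (phrases 3–4, ending perfect authentic cadence). The consequent spans mm. 17-26.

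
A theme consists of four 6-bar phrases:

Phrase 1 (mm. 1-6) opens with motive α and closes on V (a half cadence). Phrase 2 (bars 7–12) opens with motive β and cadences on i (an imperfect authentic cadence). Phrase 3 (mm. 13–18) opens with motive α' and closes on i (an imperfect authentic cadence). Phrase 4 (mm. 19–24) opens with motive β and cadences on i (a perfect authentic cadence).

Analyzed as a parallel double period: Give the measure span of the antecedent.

measures 1–12

In a double period the four phrases pair into a large antecedent (phrases 1–2, ending imperfect authentic cadence) and a large consequent (phrases 3–4, ending perfect authentic cadence). The antecedent spans mm. 1-12.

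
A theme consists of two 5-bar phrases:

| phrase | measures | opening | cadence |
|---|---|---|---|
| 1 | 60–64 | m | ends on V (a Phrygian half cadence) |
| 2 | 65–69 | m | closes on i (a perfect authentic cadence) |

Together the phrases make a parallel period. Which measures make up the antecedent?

The phrase ending with the weaker cadence (Phrygian half cadence) is the antecedent; the one ending more conclusively (perfect authentic cadence) is the consequent. The antecedent is measures 60–64.

measures 60–64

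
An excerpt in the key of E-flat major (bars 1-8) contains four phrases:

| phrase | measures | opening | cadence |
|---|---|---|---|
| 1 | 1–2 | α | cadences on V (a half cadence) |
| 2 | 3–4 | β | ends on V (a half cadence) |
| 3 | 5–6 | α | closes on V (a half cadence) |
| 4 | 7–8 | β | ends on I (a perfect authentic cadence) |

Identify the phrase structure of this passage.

Four phrases in two halves: the first half (measures 1-4) ends with a half cadence, the second (bars 5-8) with a perfect authentic cadence — a large antecedent–consequent pair, i.e. a double period.
Phrase 3 begins with the same material as phrase 1, making it parallel.

parallel double period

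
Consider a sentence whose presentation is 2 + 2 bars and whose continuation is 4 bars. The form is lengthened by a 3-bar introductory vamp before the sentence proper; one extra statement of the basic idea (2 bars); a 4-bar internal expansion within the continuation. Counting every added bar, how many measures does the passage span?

Basic sentence: 2 + 2 + 4 = 8 bars.
8 (basic form) + 3 (introduction) + 2 (extra statement) + 4 (internal expansion) = 17.

17 measures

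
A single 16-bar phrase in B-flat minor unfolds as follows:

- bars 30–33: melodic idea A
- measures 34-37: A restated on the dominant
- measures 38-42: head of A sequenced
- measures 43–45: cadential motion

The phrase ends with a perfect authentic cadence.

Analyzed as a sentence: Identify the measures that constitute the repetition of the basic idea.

The presentation of a sentence is the basic idea (bars 30–33) plus its repetition (mm. 34-37); the repetition of the basic idea is therefore bars 34–37.

measures 34–37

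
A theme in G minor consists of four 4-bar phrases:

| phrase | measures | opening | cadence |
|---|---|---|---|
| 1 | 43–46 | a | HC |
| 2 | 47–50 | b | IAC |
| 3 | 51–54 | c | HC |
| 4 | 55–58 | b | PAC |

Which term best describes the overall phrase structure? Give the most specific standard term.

contrasting double period

Four phrases in two halves: the first half (mm. 43–50) ends with an imperfect authentic cadence, the second (mm. 51-58) with a perfect authentic cadence — a large antecedent–consequent pair, i.e. a double period.
Phrase 3 begins with different material from phrase 1, making it contrasting.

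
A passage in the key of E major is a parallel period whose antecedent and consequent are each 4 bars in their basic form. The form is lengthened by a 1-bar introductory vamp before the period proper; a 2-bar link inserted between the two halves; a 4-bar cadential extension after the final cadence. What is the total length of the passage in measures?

15 measures

Basic parallel period: 4 + 4 = 8 bars.
8 (basic form) + 1 (introduction) + 2 (link) + 4 (cadential extension) = 15.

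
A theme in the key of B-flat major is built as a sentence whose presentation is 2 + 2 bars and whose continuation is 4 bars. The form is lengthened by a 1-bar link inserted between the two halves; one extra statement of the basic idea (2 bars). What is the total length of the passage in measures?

Basic sentence: 2 + 2 + 4 = 8 bars.
8 (basic form) + 1 (link) + 2 (extra statement) = 11.

11 measures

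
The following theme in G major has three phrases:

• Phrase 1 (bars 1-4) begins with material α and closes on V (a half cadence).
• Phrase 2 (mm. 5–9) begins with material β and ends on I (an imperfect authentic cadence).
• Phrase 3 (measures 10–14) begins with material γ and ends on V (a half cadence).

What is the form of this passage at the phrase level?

The final phrase closes with a half cadence, which is not stronger than the preceding imperfect authentic cadence; the 3 phrases lack an overall antecedent–consequent design and so form a phrase group.

phrase group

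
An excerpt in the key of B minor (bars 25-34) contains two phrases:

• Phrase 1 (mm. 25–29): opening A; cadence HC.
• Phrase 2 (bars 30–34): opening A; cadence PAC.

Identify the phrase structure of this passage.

parallel period

Phrase 1 ends with a half cadence (weaker) and phrase 2 with a perfect authentic cadence (stronger): antecedent + consequent = a period.
The two phrases open with the same material (A / A), so the period is parallel.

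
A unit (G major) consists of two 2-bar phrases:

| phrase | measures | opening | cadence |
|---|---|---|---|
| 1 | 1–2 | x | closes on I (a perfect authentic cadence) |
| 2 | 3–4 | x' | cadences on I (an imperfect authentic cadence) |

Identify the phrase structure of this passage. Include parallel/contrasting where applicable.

The second phrase closes with an imperfect authentic cadence, which is not stronger than the first phrase's perfect authentic cadence; without a weak→strong cadential pair there is no antecedent–consequent relationship, so this is a phrase group rather than a period.

phrase group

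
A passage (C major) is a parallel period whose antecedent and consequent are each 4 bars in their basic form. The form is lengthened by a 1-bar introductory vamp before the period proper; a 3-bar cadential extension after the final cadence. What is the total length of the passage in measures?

12 measures

Basic parallel period: 4 + 4 = 8 bars.
8 (basic form) + 1 (introduction) + 3 (cadential extension) = 12.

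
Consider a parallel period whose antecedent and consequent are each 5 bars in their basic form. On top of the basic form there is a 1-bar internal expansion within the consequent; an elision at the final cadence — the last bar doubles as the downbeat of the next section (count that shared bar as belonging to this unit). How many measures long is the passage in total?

11 measures

Basic parallel period: 5 + 5 = 10 bars.
10 (basic form) + 1 (internal expansion) = 11.
The elision shares a bar with the next section but does not change this unit's count.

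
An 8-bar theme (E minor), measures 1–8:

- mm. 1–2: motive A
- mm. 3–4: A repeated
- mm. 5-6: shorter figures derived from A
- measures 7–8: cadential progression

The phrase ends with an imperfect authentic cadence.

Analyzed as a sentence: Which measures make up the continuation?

measures 5–8

After the presentation (mm. 1–4), the continuation covers the fragmentation through the cadence: mm. 5–8.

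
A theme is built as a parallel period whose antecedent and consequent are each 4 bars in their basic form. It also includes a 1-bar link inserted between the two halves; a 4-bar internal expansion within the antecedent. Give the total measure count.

Basic parallel period: 4 + 4 = 8 bars.
8 (basic form) + 1 (link) + 4 (internal expansion) = 13.

13 measures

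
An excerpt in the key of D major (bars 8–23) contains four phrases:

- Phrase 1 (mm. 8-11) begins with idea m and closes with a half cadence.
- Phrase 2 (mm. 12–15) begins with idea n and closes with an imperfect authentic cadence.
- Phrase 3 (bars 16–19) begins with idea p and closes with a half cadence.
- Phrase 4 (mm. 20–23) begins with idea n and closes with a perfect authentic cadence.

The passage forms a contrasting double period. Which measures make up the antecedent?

In a double period the first pair of phrases (ending imperfect authentic cadence) is the large antecedent and the second pair (ending perfect authentic cadence) is the large consequent; the antecedent is measures 8–15.

measures 8–15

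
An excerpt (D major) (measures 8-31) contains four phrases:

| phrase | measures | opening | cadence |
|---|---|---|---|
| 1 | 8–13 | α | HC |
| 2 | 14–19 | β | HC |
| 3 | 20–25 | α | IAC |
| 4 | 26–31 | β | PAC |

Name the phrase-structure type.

parallel double period

Four phrases in two halves: the first half (mm. 8-19) ends with a half cadence, the second (measures 20-31) with a perfect authentic cadence — a large antecedent–consequent pair, i.e. a double period.
Phrase 3 begins with the same material as phrase 1, making it parallel.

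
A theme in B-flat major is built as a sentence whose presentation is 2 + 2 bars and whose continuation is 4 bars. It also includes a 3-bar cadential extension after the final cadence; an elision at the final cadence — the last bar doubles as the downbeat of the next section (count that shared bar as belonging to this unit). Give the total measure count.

Basic sentence: 2 + 2 + 4 = 8 bars.
8 (basic form) + 3 (cadential extension) = 11.
The elision shares a bar with the next section but does not change this unit's count.

11 measures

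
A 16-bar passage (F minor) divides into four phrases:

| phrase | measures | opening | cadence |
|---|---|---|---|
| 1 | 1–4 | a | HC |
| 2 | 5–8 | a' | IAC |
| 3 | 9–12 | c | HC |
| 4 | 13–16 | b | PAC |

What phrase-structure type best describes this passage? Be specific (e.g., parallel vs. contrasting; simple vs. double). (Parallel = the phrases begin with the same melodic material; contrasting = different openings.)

contrasting double period

Four phrases in two halves: the first half (bars 1–8) ends with an imperfect authentic cadence, the second (mm. 9–16) with a perfect authentic cadence — a large antecedent–consequent pair, i.e. a double period.
Phrase 3 begins with different material from phrase 1, making it contrasting.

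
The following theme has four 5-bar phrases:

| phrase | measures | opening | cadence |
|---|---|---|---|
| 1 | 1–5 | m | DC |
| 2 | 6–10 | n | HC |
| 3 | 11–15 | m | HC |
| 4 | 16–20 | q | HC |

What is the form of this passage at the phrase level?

Phrase 4 ends with a half cadence, no stronger than phrase 2's half cadence, so the four phrases do not form a double period; nor do phrases 3–4 duplicate 1–2, so it is not a repeated period. With no phrase reaching a conclusive cadence, the passage is a phrase group.

phrase group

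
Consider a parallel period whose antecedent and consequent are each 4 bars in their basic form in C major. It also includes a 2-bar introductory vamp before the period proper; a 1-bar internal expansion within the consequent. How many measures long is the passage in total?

Basic parallel period: 4 + 4 = 8 bars.
8 (basic form) + 2 (introduction) + 1 (internal expansion) = 11.

11 measures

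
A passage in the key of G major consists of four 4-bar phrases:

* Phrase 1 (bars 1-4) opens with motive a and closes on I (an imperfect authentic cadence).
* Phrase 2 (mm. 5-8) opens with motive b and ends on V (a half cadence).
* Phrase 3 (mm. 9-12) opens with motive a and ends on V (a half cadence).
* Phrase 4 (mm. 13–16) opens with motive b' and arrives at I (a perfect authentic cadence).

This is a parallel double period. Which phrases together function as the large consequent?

phrases 3 and 4

In a double period the first pair of phrases (ending half cadence) is the large antecedent and the second pair (ending perfect authentic cadence) is the large consequent; the consequent is phrases 3 and 4.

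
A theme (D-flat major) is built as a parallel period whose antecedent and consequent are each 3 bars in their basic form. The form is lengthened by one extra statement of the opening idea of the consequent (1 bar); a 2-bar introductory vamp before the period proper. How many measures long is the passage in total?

Basic parallel period: 3 + 3 = 6 bars.
6 (basic form) + 1 (extra statement) + 2 (introduction) = 9.

9 measures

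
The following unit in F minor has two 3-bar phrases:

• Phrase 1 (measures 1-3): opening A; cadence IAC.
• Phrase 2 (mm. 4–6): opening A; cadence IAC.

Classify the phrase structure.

repeated phrase

Both phrases have the same opening (A) and the same cadence (imperfect authentic cadence): the second is a restatement, not a consequent, so this is a repeated phrase rather than a period.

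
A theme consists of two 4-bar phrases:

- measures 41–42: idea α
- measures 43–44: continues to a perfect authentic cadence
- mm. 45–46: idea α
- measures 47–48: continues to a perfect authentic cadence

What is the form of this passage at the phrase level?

Both phrases have the same opening (α) and the same cadence (perfect authentic cadence): the second is a restatement, not a consequent, so this is a repeated phrase rather than a period.

repeated phrase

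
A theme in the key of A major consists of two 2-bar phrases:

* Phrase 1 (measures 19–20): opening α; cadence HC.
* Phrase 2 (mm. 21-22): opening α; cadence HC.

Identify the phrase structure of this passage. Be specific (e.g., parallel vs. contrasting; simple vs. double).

Both phrases have the same opening (α) and the same cadence (half cadence): the second is a restatement, not a consequent, so this is a repeated phrase rather than a period.

repeated phrase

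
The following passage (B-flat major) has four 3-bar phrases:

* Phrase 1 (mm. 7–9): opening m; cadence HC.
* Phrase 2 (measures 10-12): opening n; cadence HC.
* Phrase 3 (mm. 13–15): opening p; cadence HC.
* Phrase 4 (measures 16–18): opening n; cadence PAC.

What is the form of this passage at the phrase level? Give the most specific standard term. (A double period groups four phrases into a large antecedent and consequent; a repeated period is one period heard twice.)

contrasting double period

Four phrases in two halves: the first half (mm. 7–12) ends with a half cadence, the second (mm. 13–18) with a perfect authentic cadence — a large antecedent–consequent pair, i.e. a double period.
Phrase 3 begins with different material from phrase 1, making it contrasting.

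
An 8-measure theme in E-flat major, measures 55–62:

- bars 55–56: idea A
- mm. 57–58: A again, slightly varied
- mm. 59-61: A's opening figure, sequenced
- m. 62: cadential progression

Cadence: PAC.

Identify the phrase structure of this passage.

sentence

Basic idea (mm. 55-56) + its repetition (mm. 57–58) form the presentation; fragmentation and cadence (mm. 59–62) form the continuation — the 8-bar whole is a sentence.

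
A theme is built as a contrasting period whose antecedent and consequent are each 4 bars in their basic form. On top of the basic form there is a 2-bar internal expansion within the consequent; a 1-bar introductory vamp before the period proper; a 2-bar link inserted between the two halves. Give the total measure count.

13 measures

Basic contrasting period: 4 + 4 = 8 bars.
8 (basic form) + 2 (internal expansion) + 1 (introduction) + 2 (link) = 13.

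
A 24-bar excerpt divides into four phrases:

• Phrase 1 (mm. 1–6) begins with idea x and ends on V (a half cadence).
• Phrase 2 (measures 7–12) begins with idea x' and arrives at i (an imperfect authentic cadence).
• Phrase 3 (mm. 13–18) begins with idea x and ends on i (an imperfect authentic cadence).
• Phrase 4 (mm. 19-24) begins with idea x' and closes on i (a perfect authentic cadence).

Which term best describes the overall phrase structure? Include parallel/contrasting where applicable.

Four phrases in two halves: the first half (measures 1–12) ends with an imperfect authentic cadence, the second (bars 13–24) with a perfect authentic cadence — a large antecedent–consequent pair, i.e. a double period.
Phrase 3 begins with the same material as phrase 1, making it parallel.

parallel double period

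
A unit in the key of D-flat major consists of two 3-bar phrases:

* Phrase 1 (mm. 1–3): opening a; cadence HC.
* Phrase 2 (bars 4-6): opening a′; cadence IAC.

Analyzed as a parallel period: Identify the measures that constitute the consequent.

The antecedent is the phrase ending with the weaker cadence (half cadence, phrase 1) and the consequent the one ending more conclusively (imperfect authentic cadence, phrase 2); the consequent is mm. 4-6.

measures 4–6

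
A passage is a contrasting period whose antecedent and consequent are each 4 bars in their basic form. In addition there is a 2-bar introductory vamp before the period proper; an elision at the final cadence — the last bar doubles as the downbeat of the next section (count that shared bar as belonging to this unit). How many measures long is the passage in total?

Basic contrasting period: 4 + 4 = 8 bars.
8 (basic form) + 2 (introduction) = 10.
The elision shares a bar with the next section but does not change this unit's count.

10 measures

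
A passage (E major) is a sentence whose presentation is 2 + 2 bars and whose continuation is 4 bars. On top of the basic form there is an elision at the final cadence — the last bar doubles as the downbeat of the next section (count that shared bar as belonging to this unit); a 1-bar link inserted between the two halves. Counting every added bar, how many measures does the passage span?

9 measures

Basic sentence: 2 + 2 + 4 = 8 bars.
8 (basic form) + 1 (link) = 9.
The elision shares a bar with the next section but does not change this unit's count.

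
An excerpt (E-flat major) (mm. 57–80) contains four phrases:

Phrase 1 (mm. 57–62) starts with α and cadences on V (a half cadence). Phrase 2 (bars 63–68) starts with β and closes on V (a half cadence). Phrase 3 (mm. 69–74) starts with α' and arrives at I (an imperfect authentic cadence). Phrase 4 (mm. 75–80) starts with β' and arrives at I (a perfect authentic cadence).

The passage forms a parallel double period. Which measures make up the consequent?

measures 69–80

In a double period the first pair of phrases (ending half cadence) is the large antecedent and the second pair (ending perfect authentic cadence) is the large consequent; the consequent is measures 69–80.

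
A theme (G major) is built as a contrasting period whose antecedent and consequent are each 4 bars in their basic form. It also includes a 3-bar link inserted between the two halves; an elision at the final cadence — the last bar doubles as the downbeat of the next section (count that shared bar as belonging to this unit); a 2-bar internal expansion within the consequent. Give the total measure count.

13 measures

Basic contrasting period: 4 + 4 = 8 bars.
8 (basic form) + 3 (link) + 2 (internal expansion) = 13.
The elision shares a bar with the next section but does not change this unit's count.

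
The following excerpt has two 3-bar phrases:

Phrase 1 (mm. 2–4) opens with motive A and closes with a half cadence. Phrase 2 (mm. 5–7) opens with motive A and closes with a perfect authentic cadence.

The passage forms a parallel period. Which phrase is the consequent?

phrase 2

The phrase ending with the weaker cadence (half cadence) is the antecedent; the one ending more conclusively (perfect authentic cadence) is the consequent. The consequent is phrase 2.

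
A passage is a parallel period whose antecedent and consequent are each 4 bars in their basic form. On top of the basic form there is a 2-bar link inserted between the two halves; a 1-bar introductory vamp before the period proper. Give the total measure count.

11 measures

Basic parallel period: 4 + 4 = 8 bars.
8 (basic form) + 2 (link) + 1 (introduction) = 11.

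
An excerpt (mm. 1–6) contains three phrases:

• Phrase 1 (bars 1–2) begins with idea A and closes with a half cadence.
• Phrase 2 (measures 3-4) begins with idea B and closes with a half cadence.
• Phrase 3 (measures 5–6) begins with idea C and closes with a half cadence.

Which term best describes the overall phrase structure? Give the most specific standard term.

phrase group

The final phrase closes with a half cadence, which is not stronger than the preceding half cadence; the 3 phrases lack an overall antecedent–consequent design and so form a phrase group.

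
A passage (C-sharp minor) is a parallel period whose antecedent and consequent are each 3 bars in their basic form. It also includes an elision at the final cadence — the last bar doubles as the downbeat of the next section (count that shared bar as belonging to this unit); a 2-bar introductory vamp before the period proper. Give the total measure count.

Basic parallel period: 3 + 3 = 6 bars.
6 (basic form) + 2 (introduction) = 8.
The elision shares a bar with the next section but does not change this unit's count.

8 measures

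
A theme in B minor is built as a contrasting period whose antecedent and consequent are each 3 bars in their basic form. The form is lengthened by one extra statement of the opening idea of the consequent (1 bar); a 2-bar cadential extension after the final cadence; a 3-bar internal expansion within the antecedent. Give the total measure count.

12 measures

Basic contrasting period: 3 + 3 = 6 bars.
6 (basic form) + 1 (extra statement) + 2 (cadential extension) + 3 (internal expansion) = 12.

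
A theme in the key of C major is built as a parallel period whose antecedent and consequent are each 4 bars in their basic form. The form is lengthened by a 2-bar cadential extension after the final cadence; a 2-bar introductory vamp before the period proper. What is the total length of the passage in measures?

Basic parallel period: 4 + 4 = 8 bars.
8 (basic form) + 2 (cadential extension) + 2 (introduction) = 12.

12 measures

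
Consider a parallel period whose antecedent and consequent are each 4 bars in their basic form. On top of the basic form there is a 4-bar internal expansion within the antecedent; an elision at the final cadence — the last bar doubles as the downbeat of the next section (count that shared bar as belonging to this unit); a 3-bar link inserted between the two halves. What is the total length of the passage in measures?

15 measures

Basic parallel period: 4 + 4 = 8 bars.
8 (basic form) + 4 (internal expansion) + 3 (link) = 15.
The elision shares a bar with the next section but does not change this unit's count.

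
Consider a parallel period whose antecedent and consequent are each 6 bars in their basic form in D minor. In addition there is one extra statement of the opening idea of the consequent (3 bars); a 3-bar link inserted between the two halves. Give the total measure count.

Basic parallel period: 6 + 6 = 12 bars.
12 (basic form) + 3 (extra statement) + 3 (link) = 18.

18 measures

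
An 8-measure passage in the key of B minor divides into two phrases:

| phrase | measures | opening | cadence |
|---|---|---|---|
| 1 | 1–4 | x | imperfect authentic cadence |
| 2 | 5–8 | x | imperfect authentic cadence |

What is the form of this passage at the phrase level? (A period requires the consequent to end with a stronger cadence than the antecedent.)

Both phrases have the same opening (x) and the same cadence (imperfect authentic cadence): the second is a restatement, not a consequent, so this is a repeated phrase rather than a period.

repeated phrase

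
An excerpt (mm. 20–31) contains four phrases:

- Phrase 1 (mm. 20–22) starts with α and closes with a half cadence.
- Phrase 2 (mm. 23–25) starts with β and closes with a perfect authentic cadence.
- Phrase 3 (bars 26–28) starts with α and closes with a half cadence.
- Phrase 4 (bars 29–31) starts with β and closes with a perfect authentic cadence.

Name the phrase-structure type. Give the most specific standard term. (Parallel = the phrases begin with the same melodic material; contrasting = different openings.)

The cadence pattern HC–PAC–HC–PAC is weak–strong twice, and phrases 3–4 restate phrases 1–2: a period heard twice, not a double period (which would end weakly at phrase 2).

repeated period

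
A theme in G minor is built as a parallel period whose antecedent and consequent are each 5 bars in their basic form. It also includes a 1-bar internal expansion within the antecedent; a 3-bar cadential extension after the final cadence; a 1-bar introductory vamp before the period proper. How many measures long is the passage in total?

Basic parallel period: 5 + 5 = 10 bars.
10 (basic form) + 1 (internal expansion) + 3 (cadential extension) + 1 (introduction) = 15.

15 measures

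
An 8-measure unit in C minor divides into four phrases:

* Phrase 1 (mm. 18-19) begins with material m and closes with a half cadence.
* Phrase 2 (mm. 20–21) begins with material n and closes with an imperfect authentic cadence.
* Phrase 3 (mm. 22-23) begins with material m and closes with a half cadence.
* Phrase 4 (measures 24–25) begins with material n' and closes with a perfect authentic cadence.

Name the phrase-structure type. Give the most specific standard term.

parallel double period

Four phrases in two halves: the first half (bars 18–21) ends with an imperfect authentic cadence, the second (measures 22-25) with a perfect authentic cadence — a large antecedent–consequent pair, i.e. a double period.
Phrase 3 begins with the same material as phrase 1, making it parallel.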